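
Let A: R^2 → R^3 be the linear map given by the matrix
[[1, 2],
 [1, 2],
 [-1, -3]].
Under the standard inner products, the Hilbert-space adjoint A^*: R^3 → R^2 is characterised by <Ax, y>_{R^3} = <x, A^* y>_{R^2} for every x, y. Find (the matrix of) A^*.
A^* = A^T =
[[1, 1, -1],
 [2, 2, -3]]

For real matrices with standard dot products, the defining identity <Ax, y> = <x, A^* y> gives (Ax)^T y = x^T (A^*) y, i.e. x^T A^T y = x^T (A^*) y. Since this holds for all x, y, we must have A^* = A^T. Therefore
A^* =
[[1, 1, -1],
 [2, 2, -3]].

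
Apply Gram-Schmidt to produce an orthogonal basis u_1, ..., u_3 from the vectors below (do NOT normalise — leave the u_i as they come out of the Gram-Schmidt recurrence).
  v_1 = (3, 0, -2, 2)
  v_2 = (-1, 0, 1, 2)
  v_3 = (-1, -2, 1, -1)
Orthogonal basis:
  u_1 = (3, 0, -2, 2)
  u_2 = (-14/17, 0, 15/17, 36/17)
  u_3 = (18/101, -2, 24/101, -3/101)

Apply the Gram-Schmidt recurrence
  u_1 = v_1
  u_i = v_i − Σ_{j<i} ((v_i · u_j) / (u_j · u_j)) · u_j.

Step by step this gives:
  u_1 = (3, 0, -2, 2)
  u_2 = (-14/17, 0, 15/17, 36/17)
  u_3 = (18/101, -2, 24/101, -3/101)

Orthogonality check:
  u_2 · u_1 = 0 (should be 0)
  u_3 · u_1 = 0 (should be 0)
  u_3 · u_2 = 0 (should be 0)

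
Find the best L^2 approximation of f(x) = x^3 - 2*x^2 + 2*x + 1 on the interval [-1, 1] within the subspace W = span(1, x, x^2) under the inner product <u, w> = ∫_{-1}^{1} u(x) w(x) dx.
g(x) = -2*x^2 + 13*x/5 + 1

The best approximation g ∈ W is the orthogonal projection of f onto W. Writing g = a_0 + a_1 x + a_2 x^2, the coefficients solve the normal equations G · a = b where
  G_{ij} = <φ_i, φ_j> and b_i = <f, φ_i>, with φ_0 = 1, φ_1 = x, φ_2 = x^2.
G =
  [2, 0, 2/3]
  [0, 2/3, 0]
  [2/3, 0, 2/5],
b = (2/3, 26/15, -2/15).
Solving gives a_0 = 1, a_1 = 13/5, a_2 = -2, so
  g(x) = -2*x^2 + 13*x/5 + 1.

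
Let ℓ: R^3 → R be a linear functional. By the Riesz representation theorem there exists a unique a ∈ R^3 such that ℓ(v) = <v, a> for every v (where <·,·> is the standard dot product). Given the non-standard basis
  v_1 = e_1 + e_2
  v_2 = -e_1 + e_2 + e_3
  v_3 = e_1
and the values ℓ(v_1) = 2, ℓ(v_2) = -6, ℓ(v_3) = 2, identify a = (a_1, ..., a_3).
a = (2, 0, -4)

Write a = (a_1, ..., a_3) in the standard basis. For each basis vector v_i, ℓ(v_i) = <v_i, a> is a linear equation in the a_j's. Collect the n equations into a matrix system V a = ℓ, where row i of V is v_i (expressed in the standard basis). Since V is invertible (lower-triangular with 1s on the diagonal, up to permutation), solve by back-substitution:
  V =
[[1, 1, 0],
 [-1, 1, 1],
 [1, 0, 0]]
  V a = (2, -6, 2)
Solving gives a = (2, 0, -4).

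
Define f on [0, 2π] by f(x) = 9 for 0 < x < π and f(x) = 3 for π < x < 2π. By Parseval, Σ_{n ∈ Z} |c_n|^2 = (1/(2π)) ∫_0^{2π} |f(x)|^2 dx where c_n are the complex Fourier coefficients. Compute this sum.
Σ |c_n|^2 = 45

Parseval equates the L^2 energy of f (normalised by 1/(2π)) with the ℓ^2 sum of its Fourier coefficients: (1/(2π)) ∫_0^{2π} |f|^2 = Σ |c_n|^2.
Compute the left side: (1/(2π)) [∫_0^π 9^2 dx + ∫_π^{2π} 3^2 dx] = (1/(2π)) · (81π + 9π) = (81 + 9)/2 = 45.
So Σ_{n ∈ Z} |c_n|^2 = 45.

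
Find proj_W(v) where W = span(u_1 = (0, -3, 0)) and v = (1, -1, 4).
proj_W(v) = (0, -1, 0)

Set up U = [u_1 | ... | u_1] ∈ R^(3×1). The projector onto W = col(U) is P = U (U^T U)^(-1) U^T.
Compute U^T U =
  [9],
and U^T v = (3).
Solve U^T U · c = U^T v for the coefficients: c = (1/3). The projection is proj_W(v) = U c.
Check: (v - proj_W(v)) · u_1 = 0  (should be 0).
Result: proj_W(v) = (0, -1, 0).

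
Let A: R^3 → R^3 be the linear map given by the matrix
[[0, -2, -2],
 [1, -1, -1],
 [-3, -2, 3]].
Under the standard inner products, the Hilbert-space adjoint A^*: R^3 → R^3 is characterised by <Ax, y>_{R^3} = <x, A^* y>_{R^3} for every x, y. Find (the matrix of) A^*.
A^* = A^T =
[[0, 1, -3],
 [-2, -1, -2],
 [-2, -1, 3]]

For real matrices with standard dot products, the defining identity <Ax, y> = <x, A^* y> gives (Ax)^T y = x^T (A^*) y, i.e. x^T A^T y = x^T (A^*) y. Since this holds for all x, y, we must have A^* = A^T. Therefore
A^* =
[[0, 1, -3],
 [-2, -1, -2],
 [-2, -1, 3]].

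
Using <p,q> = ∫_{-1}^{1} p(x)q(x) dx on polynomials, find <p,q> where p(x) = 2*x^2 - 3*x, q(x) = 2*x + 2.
<p,q> = -4/3

Expand the product: p(x)·q(x) = 4*x^3 - 2*x^2 - 6*x.
∫_{-1}^{1} of each monomial x^k gives [2/(k+1) if k even, 0 if k odd]. Integrating term-by-term (or equivalently evaluating the antiderivative F(x) = x^4 - 2*x^3/3 - 3*x^2 at the endpoints):
  F(1) − F(−1) = -8/3 − (-4/3) = -4/3.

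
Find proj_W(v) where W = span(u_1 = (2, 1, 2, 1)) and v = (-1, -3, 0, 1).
proj_W(v) = (-4/5, -2/5, -4/5, -2/5)

Set up U = [u_1 | ... | u_1] ∈ R^(4×1). The projector onto W = col(U) is P = U (U^T U)^(-1) U^T.
Compute U^T U =
  [10],
and U^T v = (-4).
Solve U^T U · c = U^T v for the coefficients: c = (-2/5). The projection is proj_W(v) = U c.
Check: (v - proj_W(v)) · u_1 = 0  (should be 0).
Result: proj_W(v) = (-4/5, -2/5, -4/5, -2/5).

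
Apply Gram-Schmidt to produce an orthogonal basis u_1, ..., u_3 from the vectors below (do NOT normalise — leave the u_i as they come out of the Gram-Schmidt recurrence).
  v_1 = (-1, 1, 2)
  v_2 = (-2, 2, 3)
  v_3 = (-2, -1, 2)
Orthogonal basis:
  u_1 = (-1, 1, 2)
  u_2 = (-1/3, 1/3, -1/3)
  u_3 = (-3/2, -3/2, 0)

Apply the Gram-Schmidt recurrence
  u_1 = v_1
  u_i = v_i − Σ_{j<i} ((v_i · u_j) / (u_j · u_j)) · u_j.

Step by step this gives:
  u_1 = (-1, 1, 2)
  u_2 = (-1/3, 1/3, -1/3)
  u_3 = (-3/2, -3/2, 0)

Orthogonality check:
  u_2 · u_1 = 0 (should be 0)
  u_3 · u_1 = 0 (should be 0)
  u_3 · u_2 = 0 (should be 0)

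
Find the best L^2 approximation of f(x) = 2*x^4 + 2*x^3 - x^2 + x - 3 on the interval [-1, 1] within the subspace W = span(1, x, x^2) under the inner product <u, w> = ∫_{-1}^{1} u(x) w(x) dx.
g(x) = 5*x^2/7 + 11*x/5 - 111/35

The best approximation g ∈ W is the orthogonal projection of f onto W. Writing g = a_0 + a_1 x + a_2 x^2, the coefficients solve the normal equations G · a = b where
  G_{ij} = <φ_i, φ_j> and b_i = <f, φ_i>, with φ_0 = 1, φ_1 = x, φ_2 = x^2.
G =
  [2, 0, 2/3]
  [0, 2/3, 0]
  [2/3, 0, 2/5],
b = (-88/15, 22/15, -64/35).
Solving gives a_0 = -111/35, a_1 = 11/5, a_2 = 5/7, so
  g(x) = 5*x^2/7 + 11*x/5 - 111/35.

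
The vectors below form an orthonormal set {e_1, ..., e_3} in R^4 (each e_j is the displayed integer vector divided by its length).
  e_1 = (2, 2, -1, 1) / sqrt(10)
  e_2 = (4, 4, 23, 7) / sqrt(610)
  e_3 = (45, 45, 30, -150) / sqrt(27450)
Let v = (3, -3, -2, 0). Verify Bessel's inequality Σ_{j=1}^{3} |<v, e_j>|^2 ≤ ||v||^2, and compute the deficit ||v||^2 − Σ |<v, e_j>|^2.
Σ |<v, e_j>|^2 = 4; ||v||^2 = 22; deficit = 18

Write each e_j = u_j / sqrt(<u_j, u_j>) where u_j is the displayed integer vector. Then <v, e_j> = <v, u_j> / sqrt(<u_j, u_j>), so |<v, e_j>|^2 = <v, u_j>^2 / <u_j, u_j>.
Coefficients: <v, e_1> = 2/sqrt(10), <v, e_2> = -46/sqrt(610), <v, e_3> = -60/sqrt(27450).
Square and sum: Σ |<v, e_j>|^2 = 4.
Compute ||v||^2 = v·v = 22.
Deficit = 22 − 4 = 18 ≥ 0, confirming Bessel's inequality. (The deficit equals ||v − Σ <v,e_j> e_j||^2, the squared distance from v to span{e_j}.)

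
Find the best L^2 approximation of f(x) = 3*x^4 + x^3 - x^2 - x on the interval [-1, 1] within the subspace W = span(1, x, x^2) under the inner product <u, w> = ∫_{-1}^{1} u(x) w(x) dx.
g(x) = 11*x^2/7 - 2*x/5 - 9/35

The best approximation g ∈ W is the orthogonal projection of f onto W. Writing g = a_0 + a_1 x + a_2 x^2, the coefficients solve the normal equations G · a = b where
  G_{ij} = <φ_i, φ_j> and b_i = <f, φ_i>, with φ_0 = 1, φ_1 = x, φ_2 = x^2.
G =
  [2, 0, 2/3]
  [0, 2/3, 0]
  [2/3, 0, 2/5],
b = (8/15, -4/15, 16/35).
Solving gives a_0 = -9/35, a_1 = -2/5, a_2 = 11/7, so
  g(x) = 11*x^2/7 - 2*x/5 - 9/35.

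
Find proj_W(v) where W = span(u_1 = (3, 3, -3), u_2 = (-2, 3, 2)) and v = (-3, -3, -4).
proj_W(v) = (1/2, -3, -1/2)

Set up U = [u_1 | ... | u_2] ∈ R^(3×2). The projector onto W = col(U) is P = U (U^T U)^(-1) U^T.
Compute U^T U =
  [27, -3]
  [-3, 17],
and U^T v = (-6, -11).
Solve U^T U · c = U^T v for the coefficients: c = (-3/10, -7/10). The projection is proj_W(v) = U c.
Check: (v - proj_W(v)) · u_1 = 0  (should be 0).
Check: (v - proj_W(v)) · u_2 = 0  (should be 0).
Result: proj_W(v) = (1/2, -3, -1/2).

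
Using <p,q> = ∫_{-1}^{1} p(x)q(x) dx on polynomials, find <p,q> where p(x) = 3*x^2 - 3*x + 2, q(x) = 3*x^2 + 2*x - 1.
<p,q> = -12/5

Expand the product: p(x)·q(x) = 9*x^4 - 3*x^3 - 3*x^2 + 7*x - 2.
∫_{-1}^{1} of each monomial x^k gives [2/(k+1) if k even, 0 if k odd]. Integrating term-by-term (or equivalently evaluating the antiderivative F(x) = 9*x^5/5 - 3*x^4/4 - x^3 + 7*x^2/2 - 2*x at the endpoints):
  F(1) − F(−1) = 31/20 − (79/20) = -12/5.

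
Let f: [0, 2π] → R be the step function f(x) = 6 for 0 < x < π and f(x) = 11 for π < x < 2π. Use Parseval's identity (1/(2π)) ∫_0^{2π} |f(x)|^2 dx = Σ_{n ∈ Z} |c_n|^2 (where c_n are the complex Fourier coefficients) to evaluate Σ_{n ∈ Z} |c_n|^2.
Σ |c_n|^2 = 157/2

Parseval equates the L^2 energy of f (normalised by 1/(2π)) with the ℓ^2 sum of its Fourier coefficients: (1/(2π)) ∫_0^{2π} |f|^2 = Σ |c_n|^2.
Compute the left side: (1/(2π)) [∫_0^π 6^2 dx + ∫_π^{2π} 11^2 dx] = (1/(2π)) · (36π + 121π) = (36 + 121)/2 = 157/2.
So Σ_{n ∈ Z} |c_n|^2 = 157/2.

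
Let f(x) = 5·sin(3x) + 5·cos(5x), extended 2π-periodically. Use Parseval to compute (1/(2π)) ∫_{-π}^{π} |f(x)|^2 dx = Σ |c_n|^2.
Σ |c_n|^2 = 25

Expand |f|^2 and use orthogonality of {sin(nx), cos(mx)} on [-π, π]:
  ∫_{-π}^{π} sin(nx)^2 dx = π, ∫ cos(mx)^2 dx = π, and cross terms integrate to 0.
So ∫_{-π}^{π} f(x)^2 dx = 5^2 · π + 5^2 · π = (25 + 25)π.
Divide by 2π: (25 + 25)/2 = 25.
By Parseval, this equals Σ |c_n|^2.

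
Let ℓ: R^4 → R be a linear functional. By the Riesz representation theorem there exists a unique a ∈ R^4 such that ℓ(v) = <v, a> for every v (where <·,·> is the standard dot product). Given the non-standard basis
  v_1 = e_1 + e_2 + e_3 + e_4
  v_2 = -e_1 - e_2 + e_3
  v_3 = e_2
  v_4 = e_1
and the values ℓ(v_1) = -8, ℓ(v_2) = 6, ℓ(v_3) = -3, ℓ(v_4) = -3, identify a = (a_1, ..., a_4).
a = (-3, -3, 0, -2)

Write a = (a_1, ..., a_4) in the standard basis. For each basis vector v_i, ℓ(v_i) = <v_i, a> is a linear equation in the a_j's. Collect the n equations into a matrix system V a = ℓ, where row i of V is v_i (expressed in the standard basis). Since V is invertible (lower-triangular with 1s on the diagonal, up to permutation), solve by back-substitution:
  V =
[[1, 1, 1, 1],
 [-1, -1, 1, 0],
 [0, 1, 0, 0],
 [1, 0, 0, 0]]
  V a = (-8, 6, -3, -3)
Solving gives a = (-3, -3, 0, -2).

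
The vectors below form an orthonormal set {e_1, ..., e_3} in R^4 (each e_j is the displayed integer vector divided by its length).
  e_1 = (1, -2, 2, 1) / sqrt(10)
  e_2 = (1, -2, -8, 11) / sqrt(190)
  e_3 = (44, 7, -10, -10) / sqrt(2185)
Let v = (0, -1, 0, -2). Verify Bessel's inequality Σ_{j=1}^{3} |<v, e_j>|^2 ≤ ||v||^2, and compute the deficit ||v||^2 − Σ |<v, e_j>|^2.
Σ |<v, e_j>|^2 = 251/115; ||v||^2 = 5; deficit = 324/115

Write each e_j = u_j / sqrt(<u_j, u_j>) where u_j is the displayed integer vector. Then <v, e_j> = <v, u_j> / sqrt(<u_j, u_j>), so |<v, e_j>|^2 = <v, u_j>^2 / <u_j, u_j>.
Coefficients: <v, e_1> = 0/sqrt(10), <v, e_2> = -20/sqrt(190), <v, e_3> = 13/sqrt(2185).
Square and sum: Σ |<v, e_j>|^2 = 251/115.
Compute ||v||^2 = v·v = 5.
Deficit = 5 − 251/115 = 324/115 ≥ 0, confirming Bessel's inequality. (The deficit equals ||v − Σ <v,e_j> e_j||^2, the squared distance from v to span{e_j}.)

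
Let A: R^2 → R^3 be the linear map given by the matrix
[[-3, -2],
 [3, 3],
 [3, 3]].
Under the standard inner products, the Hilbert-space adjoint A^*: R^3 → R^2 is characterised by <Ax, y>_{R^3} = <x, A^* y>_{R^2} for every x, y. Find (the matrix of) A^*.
A^* = A^T =
[[-3, 3, 3],
 [-2, 3, 3]]

For real matrices with standard dot products, the defining identity <Ax, y> = <x, A^* y> gives (Ax)^T y = x^T (A^*) y, i.e. x^T A^T y = x^T (A^*) y. Since this holds for all x, y, we must have A^* = A^T. Therefore
A^* =
[[-3, 3, 3],
 [-2, 3, 3]].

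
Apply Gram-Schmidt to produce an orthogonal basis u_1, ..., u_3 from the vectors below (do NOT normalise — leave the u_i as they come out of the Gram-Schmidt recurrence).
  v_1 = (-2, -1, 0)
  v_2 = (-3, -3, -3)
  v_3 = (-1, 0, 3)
Orthogonal basis:
  u_1 = (-2, -1, 0)
  u_2 = (3/5, -6/5, -3)
  u_3 = (1/3, -2/3, 1/3)

Apply the Gram-Schmidt recurrence
  u_1 = v_1
  u_i = v_i − Σ_{j<i} ((v_i · u_j) / (u_j · u_j)) · u_j.

Step by step this gives:
  u_1 = (-2, -1, 0)
  u_2 = (3/5, -6/5, -3)
  u_3 = (1/3, -2/3, 1/3)

Orthogonality check:
  u_2 · u_1 = 0 (should be 0)
  u_3 · u_1 = 0 (should be 0)
  u_3 · u_2 = 0 (should be 0)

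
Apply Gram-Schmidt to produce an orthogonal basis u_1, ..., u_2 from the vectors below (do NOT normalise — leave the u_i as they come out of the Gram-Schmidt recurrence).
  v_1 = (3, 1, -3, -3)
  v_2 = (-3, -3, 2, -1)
Orthogonal basis:
  u_1 = (3, 1, -3, -3)
  u_2 = (-39/28, -69/28, 11/28, -73/28)

Apply the Gram-Schmidt recurrence
  u_1 = v_1
  u_i = v_i − Σ_{j<i} ((v_i · u_j) / (u_j · u_j)) · u_j.

Step by step this gives:
  u_1 = (3, 1, -3, -3)
  u_2 = (-39/28, -69/28, 11/28, -73/28)

Orthogonality check:
  u_2 · u_1 = 0 (should be 0)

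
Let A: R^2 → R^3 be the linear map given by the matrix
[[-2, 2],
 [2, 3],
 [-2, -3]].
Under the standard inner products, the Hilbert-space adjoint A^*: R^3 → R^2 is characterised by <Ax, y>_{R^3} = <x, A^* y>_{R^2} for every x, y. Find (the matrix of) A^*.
A^* = A^T =
[[-2, 2, -2],
 [2, 3, -3]]

For real matrices with standard dot products, the defining identity <Ax, y> = <x, A^* y> gives (Ax)^T y = x^T (A^*) y, i.e. x^T A^T y = x^T (A^*) y. Since this holds for all x, y, we must have A^* = A^T. Therefore
A^* =
[[-2, 2, -2],
 [2, 3, -3]].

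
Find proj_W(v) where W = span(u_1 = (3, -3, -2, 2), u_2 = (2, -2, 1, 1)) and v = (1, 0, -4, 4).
proj_W(v) = (73/58, -73/58, -127/29, 39/29)

Set up U = [u_1 | ... | u_2] ∈ R^(4×2). The projector onto W = col(U) is P = U (U^T U)^(-1) U^T.
Compute U^T U =
  [26, 12]
  [12, 10],
and U^T v = (19, 2).
Solve U^T U · c = U^T v for the coefficients: c = (83/58, -44/29). The projection is proj_W(v) = U c.
Check: (v - proj_W(v)) · u_1 = 0  (should be 0).
Check: (v - proj_W(v)) · u_2 = 0  (should be 0).
Result: proj_W(v) = (73/58, -73/58, -127/29, 39/29).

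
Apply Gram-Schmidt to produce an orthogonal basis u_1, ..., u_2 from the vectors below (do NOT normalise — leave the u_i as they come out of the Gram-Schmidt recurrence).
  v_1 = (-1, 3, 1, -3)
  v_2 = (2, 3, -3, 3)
Orthogonal basis:
  u_1 = (-1, 3, 1, -3)
  u_2 = (7/4, 15/4, -11/4, 9/4)

Apply the Gram-Schmidt recurrence
  u_1 = v_1
  u_i = v_i − Σ_{j<i} ((v_i · u_j) / (u_j · u_j)) · u_j.

Step by step this gives:
  u_1 = (-1, 3, 1, -3)
  u_2 = (7/4, 15/4, -11/4, 9/4)

Orthogonality check:
  u_2 · u_1 = 0 (should be 0)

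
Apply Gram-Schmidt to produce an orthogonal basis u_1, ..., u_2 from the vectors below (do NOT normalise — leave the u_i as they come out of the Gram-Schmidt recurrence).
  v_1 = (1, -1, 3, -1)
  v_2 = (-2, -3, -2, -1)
Orthogonal basis:
  u_1 = (1, -1, 3, -1)
  u_2 = (-5/3, -10/3, -1, -4/3)

Apply the Gram-Schmidt recurrence
  u_1 = v_1
  u_i = v_i − Σ_{j<i} ((v_i · u_j) / (u_j · u_j)) · u_j.

Step by step this gives:
  u_1 = (1, -1, 3, -1)
  u_2 = (-5/3, -10/3, -1, -4/3)

Orthogonality check:
  u_2 · u_1 = 0 (should be 0)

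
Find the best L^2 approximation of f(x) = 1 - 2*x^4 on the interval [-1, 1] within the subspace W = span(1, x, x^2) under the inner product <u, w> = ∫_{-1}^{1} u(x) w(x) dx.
g(x) = 41/35 - 12*x^2/7

The best approximation g ∈ W is the orthogonal projection of f onto W. Writing g = a_0 + a_1 x + a_2 x^2, the coefficients solve the normal equations G · a = b where
  G_{ij} = <φ_i, φ_j> and b_i = <f, φ_i>, with φ_0 = 1, φ_1 = x, φ_2 = x^2.
G =
  [2, 0, 2/3]
  [0, 2/3, 0]
  [2/3, 0, 2/5],
b = (6/5, 0, 2/21).
Solving gives a_0 = 41/35, a_1 = 0, a_2 = -12/7, so
  g(x) = 41/35 - 12*x^2/7.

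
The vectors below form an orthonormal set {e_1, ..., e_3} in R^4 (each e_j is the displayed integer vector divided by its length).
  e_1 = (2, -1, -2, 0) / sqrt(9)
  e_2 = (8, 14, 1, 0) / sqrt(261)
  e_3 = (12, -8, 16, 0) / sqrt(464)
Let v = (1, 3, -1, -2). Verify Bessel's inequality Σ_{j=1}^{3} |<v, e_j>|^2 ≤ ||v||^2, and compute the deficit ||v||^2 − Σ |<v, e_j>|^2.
Σ |<v, e_j>|^2 = 11; ||v||^2 = 15; deficit = 4

Write each e_j = u_j / sqrt(<u_j, u_j>) where u_j is the displayed integer vector. Then <v, e_j> = <v, u_j> / sqrt(<u_j, u_j>), so |<v, e_j>|^2 = <v, u_j>^2 / <u_j, u_j>.
Coefficients: <v, e_1> = 1/sqrt(9), <v, e_2> = 49/sqrt(261), <v, e_3> = -28/sqrt(464).
Square and sum: Σ |<v, e_j>|^2 = 11.
Compute ||v||^2 = v·v = 15.
Deficit = 15 − 11 = 4 ≥ 0, confirming Bessel's inequality. (The deficit equals ||v − Σ <v,e_j> e_j||^2, the squared distance from v to span{e_j}.)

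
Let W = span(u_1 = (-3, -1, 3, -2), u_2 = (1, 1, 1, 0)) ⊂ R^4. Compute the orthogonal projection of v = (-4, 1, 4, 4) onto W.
proj_W(v) = (-25/17, -2/17, 44/17, -23/17)

Set up U = [u_1 | ... | u_2] ∈ R^(4×2). The projector onto W = col(U) is P = U (U^T U)^(-1) U^T.
Compute U^T U =
  [23, -1]
  [-1, 3],
and U^T v = (15, 1).
Solve U^T U · c = U^T v for the coefficients: c = (23/34, 19/34). The projection is proj_W(v) = U c.
Check: (v - proj_W(v)) · u_1 = 0  (should be 0).
Check: (v - proj_W(v)) · u_2 = 0  (should be 0).
Result: proj_W(v) = (-25/17, -2/17, 44/17, -23/17).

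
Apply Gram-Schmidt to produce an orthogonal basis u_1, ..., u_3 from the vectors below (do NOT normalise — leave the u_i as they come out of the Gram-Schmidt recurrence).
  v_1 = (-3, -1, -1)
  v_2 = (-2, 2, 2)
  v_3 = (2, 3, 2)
Orthogonal basis:
  u_1 = (-3, -1, -1)
  u_2 = (-16/11, 24/11, 24/11)
  u_3 = (0, 1/2, -1/2)

Apply the Gram-Schmidt recurrence
  u_1 = v_1
  u_i = v_i − Σ_{j<i} ((v_i · u_j) / (u_j · u_j)) · u_j.

Step by step this gives:
  u_1 = (-3, -1, -1)
  u_2 = (-16/11, 24/11, 24/11)
  u_3 = (0, 1/2, -1/2)

Orthogonality check:
  u_2 · u_1 = 0 (should be 0)
  u_3 · u_1 = 0 (should be 0)
  u_3 · u_2 = 0 (should be 0)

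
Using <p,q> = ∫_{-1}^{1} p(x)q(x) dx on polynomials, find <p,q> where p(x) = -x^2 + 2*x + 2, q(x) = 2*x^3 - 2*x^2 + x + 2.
<p,q> = 116/15

Expand the product: p(x)·q(x) = -2*x^5 + 6*x^4 - x^3 - 4*x^2 + 6*x + 4.
∫_{-1}^{1} of each monomial x^k gives [2/(k+1) if k even, 0 if k odd]. Integrating term-by-term (or equivalently evaluating the antiderivative F(x) = -x^6/3 + 6*x^5/5 - x^4/4 - 4*x^3/3 + 3*x^2 + 4*x at the endpoints):
  F(1) − F(−1) = 377/60 − (-29/20) = 116/15.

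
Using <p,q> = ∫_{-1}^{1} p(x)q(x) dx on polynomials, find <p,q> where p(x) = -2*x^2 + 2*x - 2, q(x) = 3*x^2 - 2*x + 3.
<p,q> = -376/15

Expand the product: p(x)·q(x) = -6*x^4 + 10*x^3 - 16*x^2 + 10*x - 6.
∫_{-1}^{1} of each monomial x^k gives [2/(k+1) if k even, 0 if k odd]. Integrating term-by-term (or equivalently evaluating the antiderivative F(x) = -6*x^5/5 + 5*x^4/2 - 16*x^3/3 + 5*x^2 - 6*x at the endpoints):
  F(1) − F(−1) = -151/30 − (601/30) = -376/15.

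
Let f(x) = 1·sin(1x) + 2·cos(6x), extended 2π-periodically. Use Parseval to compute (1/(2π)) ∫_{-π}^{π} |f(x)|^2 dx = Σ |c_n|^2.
Σ |c_n|^2 = 5/2

Expand |f|^2 and use orthogonality of {sin(nx), cos(mx)} on [-π, π]:
  ∫_{-π}^{π} sin(nx)^2 dx = π, ∫ cos(mx)^2 dx = π, and cross terms integrate to 0.
So ∫_{-π}^{π} f(x)^2 dx = 1^2 · π + 2^2 · π = (1 + 4)π.
Divide by 2π: (1 + 4)/2 = 5/2.
By Parseval, this equals Σ |c_n|^2.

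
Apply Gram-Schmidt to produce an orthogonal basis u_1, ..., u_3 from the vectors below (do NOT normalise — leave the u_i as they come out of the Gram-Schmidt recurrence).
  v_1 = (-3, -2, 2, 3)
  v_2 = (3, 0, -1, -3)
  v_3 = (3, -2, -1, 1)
Orthogonal basis:
  u_1 = (-3, -2, 2, 3)
  u_2 = (9/13, -20/13, 7/13, -9/13)
  u_3 = (84/47, -30/47, -60/47, 104/47)

Apply the Gram-Schmidt recurrence
  u_1 = v_1
  u_i = v_i − Σ_{j<i} ((v_i · u_j) / (u_j · u_j)) · u_j.

Step by step this gives:
  u_1 = (-3, -2, 2, 3)
  u_2 = (9/13, -20/13, 7/13, -9/13)
  u_3 = (84/47, -30/47, -60/47, 104/47)

Orthogonality check:
  u_2 · u_1 = 0 (should be 0)
  u_3 · u_1 = 0 (should be 0)
  u_3 · u_2 = 0 (should be 0)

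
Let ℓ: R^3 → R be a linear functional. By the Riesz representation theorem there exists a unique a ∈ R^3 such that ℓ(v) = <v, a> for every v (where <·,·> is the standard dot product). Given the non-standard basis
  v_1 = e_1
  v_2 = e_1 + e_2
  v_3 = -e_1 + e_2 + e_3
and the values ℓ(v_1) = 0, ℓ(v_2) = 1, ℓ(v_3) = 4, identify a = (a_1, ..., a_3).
a = (0, 1, 3)

Write a = (a_1, ..., a_3) in the standard basis. For each basis vector v_i, ℓ(v_i) = <v_i, a> is a linear equation in the a_j's. Collect the n equations into a matrix system V a = ℓ, where row i of V is v_i (expressed in the standard basis). Since V is invertible (lower-triangular with 1s on the diagonal, up to permutation), solve by back-substitution:
  V =
[[1, 0, 0],
 [1, 1, 0],
 [-1, 1, 1]]
  V a = (0, 1, 4)
Solving gives a = (0, 1, 3).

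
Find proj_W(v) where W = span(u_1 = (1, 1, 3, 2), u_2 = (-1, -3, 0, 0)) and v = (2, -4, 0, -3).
proj_W(v) = (-79/67, -197/67, -60/67, -40/67)

Set up U = [u_1 | ... | u_2] ∈ R^(4×2). The projector onto W = col(U) is P = U (U^T U)^(-1) U^T.
Compute U^T U =
  [15, -4]
  [-4, 10],
and U^T v = (-8, 10).
Solve U^T U · c = U^T v for the coefficients: c = (-20/67, 59/67). The projection is proj_W(v) = U c.
Check: (v - proj_W(v)) · u_1 = 0  (should be 0).
Check: (v - proj_W(v)) · u_2 = 0  (should be 0).
Result: proj_W(v) = (-79/67, -197/67, -60/67, -40/67).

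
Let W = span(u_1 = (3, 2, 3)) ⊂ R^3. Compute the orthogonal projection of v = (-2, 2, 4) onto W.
proj_W(v) = (15/11, 10/11, 15/11)

Set up U = [u_1 | ... | u_1] ∈ R^(3×1). The projector onto W = col(U) is P = U (U^T U)^(-1) U^T.
Compute U^T U =
  [22],
and U^T v = (10).
Solve U^T U · c = U^T v for the coefficients: c = (5/11). The projection is proj_W(v) = U c.
Check: (v - proj_W(v)) · u_1 = 0  (should be 0).
Result: proj_W(v) = (15/11, 10/11, 15/11).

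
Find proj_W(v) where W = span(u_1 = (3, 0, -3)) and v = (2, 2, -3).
proj_W(v) = (5/2, 0, -5/2)

Set up U = [u_1 | ... | u_1] ∈ R^(3×1). The projector onto W = col(U) is P = U (U^T U)^(-1) U^T.
Compute U^T U =
  [18],
and U^T v = (15).
Solve U^T U · c = U^T v for the coefficients: c = (5/6). The projection is proj_W(v) = U c.
Check: (v - proj_W(v)) · u_1 = 0  (should be 0).
Result: proj_W(v) = (5/2, 0, -5/2).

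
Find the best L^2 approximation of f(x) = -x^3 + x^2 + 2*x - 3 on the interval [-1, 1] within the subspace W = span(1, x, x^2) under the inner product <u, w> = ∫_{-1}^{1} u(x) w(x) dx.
g(x) = x^2 + 7*x/5 - 3

The best approximation g ∈ W is the orthogonal projection of f onto W. Writing g = a_0 + a_1 x + a_2 x^2, the coefficients solve the normal equations G · a = b where
  G_{ij} = <φ_i, φ_j> and b_i = <f, φ_i>, with φ_0 = 1, φ_1 = x, φ_2 = x^2.
G =
  [2, 0, 2/3]
  [0, 2/3, 0]
  [2/3, 0, 2/5],
b = (-16/3, 14/15, -8/5).
Solving gives a_0 = -3, a_1 = 7/5, a_2 = 1, so
  g(x) = x^2 + 7*x/5 - 3.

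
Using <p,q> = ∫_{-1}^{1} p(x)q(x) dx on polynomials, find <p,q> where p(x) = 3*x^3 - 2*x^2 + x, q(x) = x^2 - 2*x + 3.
<p,q> = -128/15

Expand the product: p(x)·q(x) = 3*x^5 - 8*x^4 + 14*x^3 - 8*x^2 + 3*x.
∫_{-1}^{1} of each monomial x^k gives [2/(k+1) if k even, 0 if k odd]. Integrating term-by-term (or equivalently evaluating the antiderivative F(x) = x^6/2 - 8*x^5/5 + 7*x^4/2 - 8*x^3/3 + 3*x^2/2 at the endpoints):
  F(1) − F(−1) = 37/30 − (293/30) = -128/15.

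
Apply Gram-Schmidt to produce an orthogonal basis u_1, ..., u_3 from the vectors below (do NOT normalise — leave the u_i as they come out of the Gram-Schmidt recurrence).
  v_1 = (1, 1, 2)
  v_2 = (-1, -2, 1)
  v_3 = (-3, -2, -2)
Orthogonal basis:
  u_1 = (1, 1, 2)
  u_2 = (-5/6, -11/6, 4/3)
  u_3 = (-1, 3/5, 1/5)

Apply the Gram-Schmidt recurrence
  u_1 = v_1
  u_i = v_i − Σ_{j<i} ((v_i · u_j) / (u_j · u_j)) · u_j.

Step by step this gives:
  u_1 = (1, 1, 2)
  u_2 = (-5/6, -11/6, 4/3)
  u_3 = (-1, 3/5, 1/5)

Orthogonality check:
  u_2 · u_1 = 0 (should be 0)
  u_3 · u_1 = 0 (should be 0)
  u_3 · u_2 = 0 (should be 0)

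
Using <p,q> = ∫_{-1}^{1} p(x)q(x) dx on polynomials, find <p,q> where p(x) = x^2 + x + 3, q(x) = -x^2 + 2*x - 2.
<p,q> = -72/5

Expand the product: p(x)·q(x) = -x^4 + x^3 - 3*x^2 + 4*x - 6.
∫_{-1}^{1} of each monomial x^k gives [2/(k+1) if k even, 0 if k odd]. Integrating term-by-term (or equivalently evaluating the antiderivative F(x) = -x^5/5 + x^4/4 - x^3 + 2*x^2 - 6*x at the endpoints):
  F(1) − F(−1) = -99/20 − (189/20) = -72/5.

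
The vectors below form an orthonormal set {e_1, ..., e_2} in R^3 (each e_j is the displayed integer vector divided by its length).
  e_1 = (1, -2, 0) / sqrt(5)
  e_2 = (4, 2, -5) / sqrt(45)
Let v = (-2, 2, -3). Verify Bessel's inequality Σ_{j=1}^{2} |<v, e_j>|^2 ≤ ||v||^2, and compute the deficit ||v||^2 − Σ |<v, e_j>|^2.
Σ |<v, e_j>|^2 = 89/9; ||v||^2 = 17; deficit = 64/9

Write each e_j = u_j / sqrt(<u_j, u_j>) where u_j is the displayed integer vector. Then <v, e_j> = <v, u_j> / sqrt(<u_j, u_j>), so |<v, e_j>|^2 = <v, u_j>^2 / <u_j, u_j>.
Coefficients: <v, e_1> = -6/sqrt(5), <v, e_2> = 11/sqrt(45).
Square and sum: Σ |<v, e_j>|^2 = 89/9.
Compute ||v||^2 = v·v = 17.
Deficit = 17 − 89/9 = 64/9 ≥ 0, confirming Bessel's inequality. (The deficit equals ||v − Σ <v,e_j> e_j||^2, the squared distance from v to span{e_j}.)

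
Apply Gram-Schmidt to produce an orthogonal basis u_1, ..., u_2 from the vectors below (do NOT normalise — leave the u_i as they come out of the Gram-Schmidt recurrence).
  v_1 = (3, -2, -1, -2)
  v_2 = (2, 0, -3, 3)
Orthogonal basis:
  u_1 = (3, -2, -1, -2)
  u_2 = (3/2, 1/3, -17/6, 10/3)

Apply the Gram-Schmidt recurrence
  u_1 = v_1
  u_i = v_i − Σ_{j<i} ((v_i · u_j) / (u_j · u_j)) · u_j.

Step by step this gives:
  u_1 = (3, -2, -1, -2)
  u_2 = (3/2, 1/3, -17/6, 10/3)

Orthogonality check:
  u_2 · u_1 = 0 (should be 0)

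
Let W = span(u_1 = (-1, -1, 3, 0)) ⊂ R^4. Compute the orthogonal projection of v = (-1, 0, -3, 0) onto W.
proj_W(v) = (8/11, 8/11, -24/11, 0)

Set up U = [u_1 | ... | u_1] ∈ R^(4×1). The projector onto W = col(U) is P = U (U^T U)^(-1) U^T.
Compute U^T U =
  [11],
and U^T v = (-8).
Solve U^T U · c = U^T v for the coefficients: c = (-8/11). The projection is proj_W(v) = U c.
Check: (v - proj_W(v)) · u_1 = 0  (should be 0).
Result: proj_W(v) = (8/11, 8/11, -24/11, 0).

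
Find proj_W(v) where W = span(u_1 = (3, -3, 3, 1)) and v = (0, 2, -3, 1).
proj_W(v) = (-3/2, 3/2, -3/2, -1/2)

Set up U = [u_1 | ... | u_1] ∈ R^(4×1). The projector onto W = col(U) is P = U (U^T U)^(-1) U^T.
Compute U^T U =
  [28],
and U^T v = (-14).
Solve U^T U · c = U^T v for the coefficients: c = (-1/2). The projection is proj_W(v) = U c.
Check: (v - proj_W(v)) · u_1 = 0  (should be 0).
Result: proj_W(v) = (-3/2, 3/2, -3/2, -1/2).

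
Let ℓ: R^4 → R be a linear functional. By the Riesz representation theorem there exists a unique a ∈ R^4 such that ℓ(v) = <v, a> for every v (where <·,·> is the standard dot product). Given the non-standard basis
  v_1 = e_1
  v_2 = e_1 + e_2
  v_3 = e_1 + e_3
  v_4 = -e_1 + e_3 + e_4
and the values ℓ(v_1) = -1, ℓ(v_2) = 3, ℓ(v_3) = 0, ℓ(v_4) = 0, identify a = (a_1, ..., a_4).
a = (-1, 4, 1, -2)

Write a = (a_1, ..., a_4) in the standard basis. For each basis vector v_i, ℓ(v_i) = <v_i, a> is a linear equation in the a_j's. Collect the n equations into a matrix system V a = ℓ, where row i of V is v_i (expressed in the standard basis). Since V is invertible (lower-triangular with 1s on the diagonal, up to permutation), solve by back-substitution:
  V =
[[1, 0, 0, 0],
 [1, 1, 0, 0],
 [1, 0, 1, 0],
 [-1, 0, 1, 1]]
  V a = (-1, 3, 0, 0)
Solving gives a = (-1, 4, 1, -2).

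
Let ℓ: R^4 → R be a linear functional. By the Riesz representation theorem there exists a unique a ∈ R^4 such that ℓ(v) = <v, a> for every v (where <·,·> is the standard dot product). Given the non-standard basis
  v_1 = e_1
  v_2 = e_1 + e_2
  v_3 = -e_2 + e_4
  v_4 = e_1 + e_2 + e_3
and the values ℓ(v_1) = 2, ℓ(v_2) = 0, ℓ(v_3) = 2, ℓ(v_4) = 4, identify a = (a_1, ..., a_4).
a = (2, -2, 4, 0)

Write a = (a_1, ..., a_4) in the standard basis. For each basis vector v_i, ℓ(v_i) = <v_i, a> is a linear equation in the a_j's. Collect the n equations into a matrix system V a = ℓ, where row i of V is v_i (expressed in the standard basis). Since V is invertible (lower-triangular with 1s on the diagonal, up to permutation), solve by back-substitution:
  V =
[[1, 0, 0, 0],
 [1, 1, 0, 0],
 [0, -1, 0, 1],
 [1, 1, 1, 0]]
  V a = (2, 0, 2, 4)
Solving gives a = (2, -2, 4, 0).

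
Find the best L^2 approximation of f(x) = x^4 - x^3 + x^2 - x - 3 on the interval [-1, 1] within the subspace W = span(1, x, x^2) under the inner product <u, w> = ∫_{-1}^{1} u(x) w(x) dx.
g(x) = 13*x^2/7 - 8*x/5 - 108/35

The best approximation g ∈ W is the orthogonal projection of f onto W. Writing g = a_0 + a_1 x + a_2 x^2, the coefficients solve the normal equations G · a = b where
  G_{ij} = <φ_i, φ_j> and b_i = <f, φ_i>, with φ_0 = 1, φ_1 = x, φ_2 = x^2.
G =
  [2, 0, 2/3]
  [0, 2/3, 0]
  [2/3, 0, 2/5],
b = (-74/15, -16/15, -46/35).
Solving gives a_0 = -108/35, a_1 = -8/5, a_2 = 13/7, so
  g(x) = 13*x^2/7 - 8*x/5 - 108/35.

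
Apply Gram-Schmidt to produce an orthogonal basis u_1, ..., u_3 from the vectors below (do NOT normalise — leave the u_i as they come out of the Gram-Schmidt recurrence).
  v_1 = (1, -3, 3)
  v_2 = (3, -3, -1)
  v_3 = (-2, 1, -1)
Orthogonal basis:
  u_1 = (1, -3, 3)
  u_2 = (48/19, -30/19, -46/19)
  u_3 = (-6/7, -5/7, -3/7)

Apply the Gram-Schmidt recurrence
  u_1 = v_1
  u_i = v_i − Σ_{j<i} ((v_i · u_j) / (u_j · u_j)) · u_j.

Step by step this gives:
  u_1 = (1, -3, 3)
  u_2 = (48/19, -30/19, -46/19)
  u_3 = (-6/7, -5/7, -3/7)

Orthogonality check:
  u_2 · u_1 = 0 (should be 0)
  u_3 · u_1 = 0 (should be 0)
  u_3 · u_2 = 0 (should be 0)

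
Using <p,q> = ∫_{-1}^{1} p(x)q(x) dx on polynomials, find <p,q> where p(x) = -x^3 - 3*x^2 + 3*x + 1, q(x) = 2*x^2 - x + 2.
<p,q> = -8/3

Expand the product: p(x)·q(x) = -2*x^5 - 5*x^4 + 7*x^3 - 7*x^2 + 5*x + 2.
∫_{-1}^{1} of each monomial x^k gives [2/(k+1) if k even, 0 if k odd]. Integrating term-by-term (or equivalently evaluating the antiderivative F(x) = -x^6/3 - x^5 + 7*x^4/4 - 7*x^3/3 + 5*x^2/2 + 2*x at the endpoints):
  F(1) − F(−1) = 31/12 − (21/4) = -8/3.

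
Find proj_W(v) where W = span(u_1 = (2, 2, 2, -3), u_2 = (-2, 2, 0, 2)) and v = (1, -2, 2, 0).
proj_W(v) = (17/18, -7/6, -1/9, -8/9)

Set up U = [u_1 | ... | u_2] ∈ R^(4×2). The projector onto W = col(U) is P = U (U^T U)^(-1) U^T.
Compute U^T U =
  [21, -6]
  [-6, 12],
and U^T v = (2, -6).
Solve U^T U · c = U^T v for the coefficients: c = (-1/18, -19/36). The projection is proj_W(v) = U c.
Check: (v - proj_W(v)) · u_1 = 0  (should be 0).
Check: (v - proj_W(v)) · u_2 = 0  (should be 0).
Result: proj_W(v) = (17/18, -7/6, -1/9, -8/9).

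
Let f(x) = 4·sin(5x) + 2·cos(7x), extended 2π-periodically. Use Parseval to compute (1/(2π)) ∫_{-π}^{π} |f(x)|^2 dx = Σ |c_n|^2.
Σ |c_n|^2 = 10

Expand |f|^2 and use orthogonality of {sin(nx), cos(mx)} on [-π, π]:
  ∫_{-π}^{π} sin(nx)^2 dx = π, ∫ cos(mx)^2 dx = π, and cross terms integrate to 0.
So ∫_{-π}^{π} f(x)^2 dx = 4^2 · π + 2^2 · π = (16 + 4)π.
Divide by 2π: (16 + 4)/2 = 10.
By Parseval, this equals Σ |c_n|^2.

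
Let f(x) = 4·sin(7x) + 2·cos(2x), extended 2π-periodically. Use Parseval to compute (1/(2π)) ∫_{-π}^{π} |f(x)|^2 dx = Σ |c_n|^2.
Σ |c_n|^2 = 10

Expand |f|^2 and use orthogonality of {sin(nx), cos(mx)} on [-π, π]:
  ∫_{-π}^{π} sin(nx)^2 dx = π, ∫ cos(mx)^2 dx = π, and cross terms integrate to 0.
So ∫_{-π}^{π} f(x)^2 dx = 4^2 · π + 2^2 · π = (16 + 4)π.
Divide by 2π: (16 + 4)/2 = 10.
By Parseval, this equals Σ |c_n|^2.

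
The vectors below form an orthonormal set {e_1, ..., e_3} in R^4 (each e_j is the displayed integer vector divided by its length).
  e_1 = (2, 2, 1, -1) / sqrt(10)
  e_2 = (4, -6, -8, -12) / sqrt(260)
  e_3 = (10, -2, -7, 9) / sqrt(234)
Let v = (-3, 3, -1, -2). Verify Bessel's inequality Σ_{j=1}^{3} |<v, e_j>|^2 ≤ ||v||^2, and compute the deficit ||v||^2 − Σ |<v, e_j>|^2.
Σ |<v, e_j>|^2 = 86/9; ||v||^2 = 23; deficit = 121/9

Write each e_j = u_j / sqrt(<u_j, u_j>) where u_j is the displayed integer vector. Then <v, e_j> = <v, u_j> / sqrt(<u_j, u_j>), so |<v, e_j>|^2 = <v, u_j>^2 / <u_j, u_j>.
Coefficients: <v, e_1> = 1/sqrt(10), <v, e_2> = 2/sqrt(260), <v, e_3> = -47/sqrt(234).
Square and sum: Σ |<v, e_j>|^2 = 86/9.
Compute ||v||^2 = v·v = 23.
Deficit = 23 − 86/9 = 121/9 ≥ 0, confirming Bessel's inequality. (The deficit equals ||v − Σ <v,e_j> e_j||^2, the squared distance from v to span{e_j}.)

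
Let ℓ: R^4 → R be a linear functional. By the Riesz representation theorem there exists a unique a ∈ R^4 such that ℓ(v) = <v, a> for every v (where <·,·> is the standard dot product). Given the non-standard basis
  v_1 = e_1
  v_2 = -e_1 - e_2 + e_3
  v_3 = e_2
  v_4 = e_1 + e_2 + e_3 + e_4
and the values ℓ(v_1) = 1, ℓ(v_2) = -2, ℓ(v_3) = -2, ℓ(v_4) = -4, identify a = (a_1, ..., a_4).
a = (1, -2, -3, 0)

Write a = (a_1, ..., a_4) in the standard basis. For each basis vector v_i, ℓ(v_i) = <v_i, a> is a linear equation in the a_j's. Collect the n equations into a matrix system V a = ℓ, where row i of V is v_i (expressed in the standard basis). Since V is invertible (lower-triangular with 1s on the diagonal, up to permutation), solve by back-substitution:
  V =
[[1, 0, 0, 0],
 [-1, -1, 1, 0],
 [0, 1, 0, 0],
 [1, 1, 1, 1]]
  V a = (1, -2, -2, -4)
Solving gives a = (1, -2, -3, 0).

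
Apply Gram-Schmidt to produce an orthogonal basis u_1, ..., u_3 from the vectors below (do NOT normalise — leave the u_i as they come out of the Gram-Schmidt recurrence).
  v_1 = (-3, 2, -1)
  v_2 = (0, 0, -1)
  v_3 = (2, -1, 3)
Orthogonal basis:
  u_1 = (-3, 2, -1)
  u_2 = (3/14, -1/7, -13/14)
  u_3 = (2/13, 3/13, 0)

Apply the Gram-Schmidt recurrence
  u_1 = v_1
  u_i = v_i − Σ_{j<i} ((v_i · u_j) / (u_j · u_j)) · u_j.

Step by step this gives:
  u_1 = (-3, 2, -1)
  u_2 = (3/14, -1/7, -13/14)
  u_3 = (2/13, 3/13, 0)

Orthogonality check:
  u_2 · u_1 = 0 (should be 0)
  u_3 · u_1 = 0 (should be 0)
  u_3 · u_2 = 0 (should be 0)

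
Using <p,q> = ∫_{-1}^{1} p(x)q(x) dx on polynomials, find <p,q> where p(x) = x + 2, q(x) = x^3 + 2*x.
<p,q> = 26/15

Expand the product: p(x)·q(x) = x^4 + 2*x^3 + 2*x^2 + 4*x.
∫_{-1}^{1} of each monomial x^k gives [2/(k+1) if k even, 0 if k odd]. Integrating term-by-term (or equivalently evaluating the antiderivative F(x) = x^5/5 + x^4/2 + 2*x^3/3 + 2*x^2 at the endpoints):
  F(1) − F(−1) = 101/30 − (49/30) = 26/15.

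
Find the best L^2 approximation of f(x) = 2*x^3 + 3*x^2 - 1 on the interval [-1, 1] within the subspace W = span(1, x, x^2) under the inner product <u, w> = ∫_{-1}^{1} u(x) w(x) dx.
g(x) = 3*x^2 + 6*x/5 - 1

The best approximation g ∈ W is the orthogonal projection of f onto W. Writing g = a_0 + a_1 x + a_2 x^2, the coefficients solve the normal equations G · a = b where
  G_{ij} = <φ_i, φ_j> and b_i = <f, φ_i>, with φ_0 = 1, φ_1 = x, φ_2 = x^2.
G =
  [2, 0, 2/3]
  [0, 2/3, 0]
  [2/3, 0, 2/5],
b = (0, 4/5, 8/15).
Solving gives a_0 = -1, a_1 = 6/5, a_2 = 3, so
  g(x) = 3*x^2 + 6*x/5 - 1.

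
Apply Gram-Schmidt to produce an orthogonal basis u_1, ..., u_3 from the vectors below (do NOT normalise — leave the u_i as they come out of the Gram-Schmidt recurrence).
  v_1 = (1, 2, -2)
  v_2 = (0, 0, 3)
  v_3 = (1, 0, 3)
Orthogonal basis:
  u_1 = (1, 2, -2)
  u_2 = (2/3, 4/3, 5/3)
  u_3 = (4/5, -2/5, 0)

Apply the Gram-Schmidt recurrence
  u_1 = v_1
  u_i = v_i − Σ_{j<i} ((v_i · u_j) / (u_j · u_j)) · u_j.

Step by step this gives:
  u_1 = (1, 2, -2)
  u_2 = (2/3, 4/3, 5/3)
  u_3 = (4/5, -2/5, 0)

Orthogonality check:
  u_2 · u_1 = 0 (should be 0)
  u_3 · u_1 = 0 (should be 0)
  u_3 · u_2 = 0 (should be 0)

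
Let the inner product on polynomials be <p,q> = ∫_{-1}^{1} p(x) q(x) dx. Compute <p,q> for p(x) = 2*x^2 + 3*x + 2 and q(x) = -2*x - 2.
<p,q> = -44/3

Expand the product: p(x)·q(x) = -4*x^3 - 10*x^2 - 10*x - 4.
∫_{-1}^{1} of each monomial x^k gives [2/(k+1) if k even, 0 if k odd]. Integrating term-by-term (or equivalently evaluating the antiderivative F(x) = -x^4 - 10*x^3/3 - 5*x^2 - 4*x at the endpoints):
  F(1) − F(−1) = -40/3 − (4/3) = -44/3.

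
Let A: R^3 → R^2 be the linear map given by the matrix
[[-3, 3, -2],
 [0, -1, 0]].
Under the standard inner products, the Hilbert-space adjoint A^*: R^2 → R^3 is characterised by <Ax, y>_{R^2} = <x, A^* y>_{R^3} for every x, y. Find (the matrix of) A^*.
A^* = A^T =
[[-3, 0],
 [3, -1],
 [-2, 0]]

For real matrices with standard dot products, the defining identity <Ax, y> = <x, A^* y> gives (Ax)^T y = x^T (A^*) y, i.e. x^T A^T y = x^T (A^*) y. Since this holds for all x, y, we must have A^* = A^T. Therefore
A^* =
[[-3, 0],
 [3, -1],
 [-2, 0]].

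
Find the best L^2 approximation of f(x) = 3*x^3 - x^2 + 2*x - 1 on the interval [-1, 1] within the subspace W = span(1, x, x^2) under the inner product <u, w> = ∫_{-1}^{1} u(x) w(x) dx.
g(x) = -x^2 + 19*x/5 - 1

The best approximation g ∈ W is the orthogonal projection of f onto W. Writing g = a_0 + a_1 x + a_2 x^2, the coefficients solve the normal equations G · a = b where
  G_{ij} = <φ_i, φ_j> and b_i = <f, φ_i>, with φ_0 = 1, φ_1 = x, φ_2 = x^2.
G =
  [2, 0, 2/3]
  [0, 2/3, 0]
  [2/3, 0, 2/5],
b = (-8/3, 38/15, -16/15).
Solving gives a_0 = -1, a_1 = 19/5, a_2 = -1, so
  g(x) = -x^2 + 19*x/5 - 1.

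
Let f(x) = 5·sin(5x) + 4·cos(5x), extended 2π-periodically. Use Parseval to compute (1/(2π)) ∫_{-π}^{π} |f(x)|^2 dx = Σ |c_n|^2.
Σ |c_n|^2 = 41/2

Expand |f|^2 and use orthogonality of {sin(nx), cos(mx)} on [-π, π]:
  ∫_{-π}^{π} sin(nx)^2 dx = π, ∫ cos(mx)^2 dx = π, and cross terms integrate to 0.
So ∫_{-π}^{π} f(x)^2 dx = 5^2 · π + 4^2 · π = (25 + 16)π.
Divide by 2π: (25 + 16)/2 = 41/2.
By Parseval, this equals Σ |c_n|^2.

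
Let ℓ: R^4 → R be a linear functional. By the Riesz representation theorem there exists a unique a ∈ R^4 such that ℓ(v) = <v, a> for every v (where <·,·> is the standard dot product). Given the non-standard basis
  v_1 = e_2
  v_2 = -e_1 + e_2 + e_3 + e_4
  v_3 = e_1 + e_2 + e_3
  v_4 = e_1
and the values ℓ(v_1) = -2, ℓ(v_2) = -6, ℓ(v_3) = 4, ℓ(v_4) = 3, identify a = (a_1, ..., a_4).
a = (3, -2, 3, -4)

Write a = (a_1, ..., a_4) in the standard basis. For each basis vector v_i, ℓ(v_i) = <v_i, a> is a linear equation in the a_j's. Collect the n equations into a matrix system V a = ℓ, where row i of V is v_i (expressed in the standard basis). Since V is invertible (lower-triangular with 1s on the diagonal, up to permutation), solve by back-substitution:
  V =
[[0, 1, 0, 0],
 [-1, 1, 1, 1],
 [1, 1, 1, 0],
 [1, 0, 0, 0]]
  V a = (-2, -6, 4, 3)
Solving gives a = (3, -2, 3, -4).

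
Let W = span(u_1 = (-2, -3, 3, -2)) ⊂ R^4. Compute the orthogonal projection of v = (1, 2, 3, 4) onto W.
proj_W(v) = (7/13, 21/26, -21/26, 7/13)

Set up U = [u_1 | ... | u_1] ∈ R^(4×1). The projector onto W = col(U) is P = U (U^T U)^(-1) U^T.
Compute U^T U =
  [26],
and U^T v = (-7).
Solve U^T U · c = U^T v for the coefficients: c = (-7/26). The projection is proj_W(v) = U c.
Check: (v - proj_W(v)) · u_1 = 0  (should be 0).
Result: proj_W(v) = (7/13, 21/26, -21/26, 7/13).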